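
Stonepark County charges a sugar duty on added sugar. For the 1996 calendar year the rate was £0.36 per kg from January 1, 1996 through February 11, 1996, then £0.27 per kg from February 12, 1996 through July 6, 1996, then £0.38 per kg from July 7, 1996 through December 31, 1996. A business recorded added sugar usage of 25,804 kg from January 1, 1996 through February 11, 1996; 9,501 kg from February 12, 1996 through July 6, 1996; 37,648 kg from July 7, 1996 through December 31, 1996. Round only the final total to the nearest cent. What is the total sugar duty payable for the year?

£26,160.95

January 1 – February 11, 1996: 25,804 kg at £0.36/kg → £9,289.44
February 12 – July 6, 1996: 9,501 kg at £0.27/kg → £2,565.27
July 7 – December 31, 1996: 37,648 kg at £0.38/kg → £14,306.24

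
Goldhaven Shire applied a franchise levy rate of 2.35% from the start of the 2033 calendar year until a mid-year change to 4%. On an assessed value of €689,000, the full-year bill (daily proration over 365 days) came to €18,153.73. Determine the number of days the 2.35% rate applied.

Let d = days at the first rate; then 365 − d days at the second rate.
€689,000 × [2.35%·d + 4%·(365−d)] / 365 = €18,153.73
Solving gives d = 302, so the new rate took effect on October 30, 2033.

302 days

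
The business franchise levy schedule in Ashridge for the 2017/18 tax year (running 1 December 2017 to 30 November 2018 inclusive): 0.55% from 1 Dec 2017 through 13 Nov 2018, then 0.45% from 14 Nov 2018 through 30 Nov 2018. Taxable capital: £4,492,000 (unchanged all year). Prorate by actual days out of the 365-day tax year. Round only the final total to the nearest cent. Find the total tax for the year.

£24,496.78

1 Dec 2017 – 13 Nov 2018: 348 days at 0.55% → £4,492,000 × 0.55% × 348/365 = £23,555.3096
14 Nov – 30 Nov 2018: 17 days at 0.45% → £4,492,000 × 0.45% × 17/365 = £941.4740
Total = £24,496.7836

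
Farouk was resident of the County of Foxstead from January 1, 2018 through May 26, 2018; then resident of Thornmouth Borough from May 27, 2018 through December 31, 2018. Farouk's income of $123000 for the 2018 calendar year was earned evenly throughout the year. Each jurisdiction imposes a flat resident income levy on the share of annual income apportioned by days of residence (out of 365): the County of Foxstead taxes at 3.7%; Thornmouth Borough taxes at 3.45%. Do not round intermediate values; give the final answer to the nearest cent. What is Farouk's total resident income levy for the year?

The County of Foxstead, January 1 – May 26, 2018: 146 days → $123000 × 3.7% × 146/365 = $1820.4000
Thornmouth Borough, May 27 – December 31, 2018: 219 days → $123000 × 3.45% × 219/365 = $2546.1000
Total = $4366.5000

$4366.50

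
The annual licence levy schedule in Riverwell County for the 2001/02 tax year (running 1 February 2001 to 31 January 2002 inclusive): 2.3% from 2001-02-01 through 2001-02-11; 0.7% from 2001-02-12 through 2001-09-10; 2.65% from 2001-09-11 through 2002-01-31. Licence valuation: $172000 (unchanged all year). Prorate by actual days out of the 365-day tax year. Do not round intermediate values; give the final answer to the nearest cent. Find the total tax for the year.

2001-02-01 to 2001-02-11: 11 days at 2.3% → $172000 × 2.3% × 11/365 = $119.2219
2001-02-12 to 2001-09-10: 211 days at 0.7% → $172000 × 0.7% × 211/365 = $696.0110
2001-09-11 to 2002-01-31: 143 days at 2.65% → $172000 × 2.65% × 143/365 = $1785.7370
Total = $2600.9699

$2600.97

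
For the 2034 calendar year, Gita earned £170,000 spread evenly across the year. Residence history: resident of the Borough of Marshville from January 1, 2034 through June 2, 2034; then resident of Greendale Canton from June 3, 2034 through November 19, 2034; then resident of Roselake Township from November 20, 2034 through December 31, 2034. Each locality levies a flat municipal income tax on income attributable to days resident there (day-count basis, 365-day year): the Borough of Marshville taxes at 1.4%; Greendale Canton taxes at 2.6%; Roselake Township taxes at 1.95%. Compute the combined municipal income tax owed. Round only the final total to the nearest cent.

The Borough of Marshville, January 1 – June 2, 2034: 153 days → £170,000 × 1.4% × 153/365 = £997.6438
Greendale Canton, June 3 – November 19, 2034: 170 days → £170,000 × 2.6% × 170/365 = £2,058.6301
Roselake Township, November 20 – December 31, 2034: 42 days → £170,000 × 1.95% × 42/365 = £381.4521
Total = £3,437.7260

£3,437.73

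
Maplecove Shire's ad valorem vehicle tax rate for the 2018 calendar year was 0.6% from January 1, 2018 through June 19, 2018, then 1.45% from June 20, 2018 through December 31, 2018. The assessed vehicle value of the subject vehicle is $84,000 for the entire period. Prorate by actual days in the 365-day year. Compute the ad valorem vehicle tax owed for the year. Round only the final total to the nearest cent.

$885.45

January 1 – June 19, 2018: 170 days at 0.6% → $84,000 × 0.6% × 170/365 = $234.7397
June 20 – December 31, 2018: 195 days at 1.45% → $84,000 × 1.45% × 195/365 = $650.7123
Total = $885.4521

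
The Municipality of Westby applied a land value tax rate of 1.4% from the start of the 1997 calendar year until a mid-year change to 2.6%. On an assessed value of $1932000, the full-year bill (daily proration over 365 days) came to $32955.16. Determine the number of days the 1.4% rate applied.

Let d = days at the first rate; then 365 − d days at the second rate.
$1932000 × [1.4%·d + 2.6%·(365−d)] / 365 = $32955.16
Solving gives d = 272, so the new rate took effect on September 30, 1997.

272 days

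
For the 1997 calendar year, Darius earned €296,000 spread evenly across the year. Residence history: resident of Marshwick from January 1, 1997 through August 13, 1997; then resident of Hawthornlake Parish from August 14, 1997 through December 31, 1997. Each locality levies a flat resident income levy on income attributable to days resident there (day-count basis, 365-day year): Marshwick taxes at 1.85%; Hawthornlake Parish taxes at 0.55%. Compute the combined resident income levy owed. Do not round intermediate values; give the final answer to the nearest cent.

Marshwick, January 1 – August 13, 1997: 225 days → €296,000 × 1.85% × 225/365 = €3,375.6164
Hawthornlake Parish, August 14 – December 31, 1997: 140 days → €296,000 × 0.55% × 140/365 = €624.4384
Total = €4,000.0548

€4,000.05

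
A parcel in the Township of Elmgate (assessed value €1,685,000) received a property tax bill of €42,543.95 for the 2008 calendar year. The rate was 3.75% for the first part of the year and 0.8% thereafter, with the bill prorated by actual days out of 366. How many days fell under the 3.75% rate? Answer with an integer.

214 days

Let d = days at the first rate; then 366 − d days at the second rate.
€1,685,000 × [3.75%·d + 0.8%·(366−d)] / 366 = €42,543.95
Solving gives d = 214, so the new rate took effect on 2 August 2008.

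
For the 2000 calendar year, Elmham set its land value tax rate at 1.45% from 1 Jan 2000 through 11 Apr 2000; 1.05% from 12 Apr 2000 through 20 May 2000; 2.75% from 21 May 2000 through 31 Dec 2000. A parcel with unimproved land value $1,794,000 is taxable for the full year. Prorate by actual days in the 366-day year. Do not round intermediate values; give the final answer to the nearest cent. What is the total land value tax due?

$39,585.64

1 Jan – 11 Apr 2000: 102 days at 1.45% → $1,794,000 × 1.45% × 102/366 = $7,249.5246
12 Apr – 20 May 2000: 39 days at 1.05% → $1,794,000 × 1.05% × 39/366 = $2,007.2213
21 May – 31 Dec 2000: 225 days at 2.75% → $1,794,000 × 2.75% × 225/366 = $30,328.8934
Total = $39,585.6393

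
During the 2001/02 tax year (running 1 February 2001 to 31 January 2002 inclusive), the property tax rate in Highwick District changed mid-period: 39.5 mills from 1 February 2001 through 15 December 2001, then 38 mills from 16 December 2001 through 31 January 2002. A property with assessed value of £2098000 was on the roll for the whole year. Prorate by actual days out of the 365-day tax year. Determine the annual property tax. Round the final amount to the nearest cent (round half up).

£82465.77

1 February – 15 December 2001: 318 days at 39.5 mills → £2098000 × 3.95% × 318/365 = £72199.9397
16 December 2001 – 31 January 2002: 47 days at 38 mills → £2098000 × 3.8% × 47/365 = £10265.8301
Total = £82465.7699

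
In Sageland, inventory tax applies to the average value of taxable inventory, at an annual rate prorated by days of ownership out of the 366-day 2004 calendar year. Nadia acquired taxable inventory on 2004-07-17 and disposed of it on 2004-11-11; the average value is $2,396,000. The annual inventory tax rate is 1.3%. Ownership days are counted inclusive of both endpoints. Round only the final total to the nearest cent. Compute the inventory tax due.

Days held (2004-07-17 to 2004-11-11): 118 out of 366
Tax = $2,396,000 × 1.3% × 118/366 = $10,042.2514

$10,042.25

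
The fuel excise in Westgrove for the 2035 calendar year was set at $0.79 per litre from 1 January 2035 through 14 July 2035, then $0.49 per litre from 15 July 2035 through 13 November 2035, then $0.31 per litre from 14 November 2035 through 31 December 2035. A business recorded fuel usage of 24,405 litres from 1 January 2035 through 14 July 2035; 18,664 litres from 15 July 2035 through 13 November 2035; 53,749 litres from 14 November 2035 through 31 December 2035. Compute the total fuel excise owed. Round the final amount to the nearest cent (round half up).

$45087.50

1 January – 14 July 2035: 24,405 litres at $0.79/litre → $19279.95
15 July – 13 November 2035: 18,664 litres at $0.49/litre → $9145.36
14 November – 31 December 2035: 53,749 litres at $0.31/litre → $16662.19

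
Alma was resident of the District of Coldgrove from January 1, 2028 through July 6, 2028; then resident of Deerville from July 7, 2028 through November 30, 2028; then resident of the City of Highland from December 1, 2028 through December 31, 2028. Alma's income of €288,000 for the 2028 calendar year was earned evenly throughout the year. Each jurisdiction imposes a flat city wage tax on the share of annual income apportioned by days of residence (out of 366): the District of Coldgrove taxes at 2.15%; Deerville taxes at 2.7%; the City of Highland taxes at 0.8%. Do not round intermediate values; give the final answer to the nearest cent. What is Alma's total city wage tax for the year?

€6,498.89

The District of Coldgrove, January 1 – July 6, 2028: 188 days → €288,000 × 2.15% × 188/366 = €3,180.5902
Deerville, July 7 – November 30, 2028: 147 days → €288,000 × 2.7% × 147/366 = €3,123.1475
The City of Highland, December 1 – December 31, 2028: 31 days → €288,000 × 0.8% × 31/366 = €195.1475
Total = €6,498.8852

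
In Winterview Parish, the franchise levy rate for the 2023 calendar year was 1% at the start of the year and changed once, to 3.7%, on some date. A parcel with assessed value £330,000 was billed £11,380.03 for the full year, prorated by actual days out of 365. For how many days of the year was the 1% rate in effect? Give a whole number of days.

34 days

Let d = days at the first rate; then 365 − d days at the second rate.
£330,000 × [1%·d + 3.7%·(365−d)] / 365 = £11,380.03
Solving gives d = 34, so the new rate took effect on February 4, 2023.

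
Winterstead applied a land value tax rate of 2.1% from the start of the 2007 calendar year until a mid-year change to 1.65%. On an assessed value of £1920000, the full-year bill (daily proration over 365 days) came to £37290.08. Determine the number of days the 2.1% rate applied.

Let d = days at the first rate; then 365 − d days at the second rate.
£1920000 × [2.1%·d + 1.65%·(365−d)] / 365 = £37290.08
Solving gives d = 237, so the new rate took effect on August 26, 2007.

237 days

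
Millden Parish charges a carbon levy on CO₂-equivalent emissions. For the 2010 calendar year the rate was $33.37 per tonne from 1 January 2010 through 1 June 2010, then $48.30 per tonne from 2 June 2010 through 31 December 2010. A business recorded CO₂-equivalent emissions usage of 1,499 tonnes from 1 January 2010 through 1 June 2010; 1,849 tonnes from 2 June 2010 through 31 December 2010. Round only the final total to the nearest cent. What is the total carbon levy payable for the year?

1 January – 1 June 2010: 1,499 tonnes at $33.37/tonne → $50,021.63
2 June – 31 December 2010: 1,849 tonnes at $48.30/tonne → $89,306.70

$139,328.33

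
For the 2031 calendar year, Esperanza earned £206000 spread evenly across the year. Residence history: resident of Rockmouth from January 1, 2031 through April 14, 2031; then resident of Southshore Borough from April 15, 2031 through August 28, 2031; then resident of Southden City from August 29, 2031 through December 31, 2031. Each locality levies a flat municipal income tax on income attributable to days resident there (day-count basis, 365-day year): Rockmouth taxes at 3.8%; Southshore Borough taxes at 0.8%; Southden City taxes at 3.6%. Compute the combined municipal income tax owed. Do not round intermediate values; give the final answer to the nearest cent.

Rockmouth, January 1 – April 14, 2031: 104 days → £206000 × 3.8% × 104/365 = £2230.4438
Southshore Borough, April 15 – August 28, 2031: 136 days → £206000 × 0.8% × 136/365 = £614.0493
Southden City, August 29 – December 31, 2031: 125 days → £206000 × 3.6% × 125/365 = £2539.7260
Total = £5384.2192

£5384.22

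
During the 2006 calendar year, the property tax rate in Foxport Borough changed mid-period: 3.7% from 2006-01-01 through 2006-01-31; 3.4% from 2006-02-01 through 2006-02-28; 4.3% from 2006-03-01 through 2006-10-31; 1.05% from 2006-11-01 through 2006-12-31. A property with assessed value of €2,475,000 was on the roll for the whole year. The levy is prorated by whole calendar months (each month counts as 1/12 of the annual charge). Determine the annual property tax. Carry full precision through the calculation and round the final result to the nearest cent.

2006-01-01 to 2006-01-31: 1 month at 3.7% → €2,475,000 × 3.7% × 1/12 = €7,631.2500
2006-02-01 to 2006-02-28: 1 month at 3.4% → €2,475,000 × 3.4% × 1/12 = €7,012.5000
2006-03-01 to 2006-10-31: 8 months at 4.3% → €2,475,000 × 4.3% × 8/12 = €70,950.0000
2006-11-01 to 2006-12-31: 2 months at 1.05% → €2,475,000 × 1.05% × 2/12 = €4,331.2500
Total = €89,925.0000

€89,925.00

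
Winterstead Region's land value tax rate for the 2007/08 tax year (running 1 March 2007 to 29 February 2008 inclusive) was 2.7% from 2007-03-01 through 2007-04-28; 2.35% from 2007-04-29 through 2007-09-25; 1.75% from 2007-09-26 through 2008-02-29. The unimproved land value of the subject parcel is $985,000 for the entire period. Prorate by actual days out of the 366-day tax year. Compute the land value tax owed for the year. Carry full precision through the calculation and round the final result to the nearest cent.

2007-03-01 to 2007-04-28: 59 days at 2.7% → $985,000 × 2.7% × 59/366 = $4,287.1721
2007-04-29 to 2007-09-25: 150 days at 2.35% → $985,000 × 2.35% × 150/366 = $9,486.6803
2007-09-26 to 2008-02-29: 157 days at 1.75% → $985,000 × 1.75% × 157/366 = $7,394.2281
Total = $21,168.0806

$21,168.08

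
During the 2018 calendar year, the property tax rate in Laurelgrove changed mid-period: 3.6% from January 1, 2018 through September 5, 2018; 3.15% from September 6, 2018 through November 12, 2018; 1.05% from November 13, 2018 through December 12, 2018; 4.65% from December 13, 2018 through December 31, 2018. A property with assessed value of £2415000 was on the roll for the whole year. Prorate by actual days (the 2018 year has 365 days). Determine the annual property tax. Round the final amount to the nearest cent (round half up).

£81173.77

January 1 – September 5, 2018: 248 days at 3.6% → £2415000 × 3.6% × 248/365 = £59071.5616
September 6 – November 12, 2018: 68 days at 3.15% → £2415000 × 3.15% × 68/365 = £14172.4110
November 13 – December 12, 2018: 30 days at 1.05% → £2415000 × 1.05% × 30/365 = £2084.1781
December 13 – December 31, 2018: 19 days at 4.65% → £2415000 × 4.65% × 19/365 = £5845.6233
Total = £81173.7740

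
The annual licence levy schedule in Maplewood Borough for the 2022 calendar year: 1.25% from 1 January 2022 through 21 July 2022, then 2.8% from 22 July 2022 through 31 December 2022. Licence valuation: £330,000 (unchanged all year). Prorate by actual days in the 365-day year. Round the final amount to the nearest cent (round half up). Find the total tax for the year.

1 January – 21 July 2022: 202 days at 1.25% → £330,000 × 1.25% × 202/365 = £2,282.8767
22 July – 31 December 2022: 163 days at 2.8% → £330,000 × 2.8% × 163/365 = £4,126.3562
Total = £6,409.2329

£6,409.23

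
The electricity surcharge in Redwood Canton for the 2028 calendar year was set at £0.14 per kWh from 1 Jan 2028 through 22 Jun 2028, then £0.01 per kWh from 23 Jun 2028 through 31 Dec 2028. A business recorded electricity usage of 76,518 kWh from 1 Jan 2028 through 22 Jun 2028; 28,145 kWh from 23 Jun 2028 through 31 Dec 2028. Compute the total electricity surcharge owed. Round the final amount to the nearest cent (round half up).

£10993.97

1 Jan – 22 Jun 2028: 76,518 kWh at £0.14/kWh → £10712.52
23 Jun – 31 Dec 2028: 28,145 kWh at £0.01/kWh → £281.45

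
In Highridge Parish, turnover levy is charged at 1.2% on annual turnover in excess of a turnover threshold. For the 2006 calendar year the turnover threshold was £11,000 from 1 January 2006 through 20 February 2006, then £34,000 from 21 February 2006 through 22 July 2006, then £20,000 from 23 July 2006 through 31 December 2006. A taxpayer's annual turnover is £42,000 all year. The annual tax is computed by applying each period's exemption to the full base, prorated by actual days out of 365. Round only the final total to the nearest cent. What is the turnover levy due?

£209.13

1 January – 20 February 2006: 51 days, exemption £11,000 → (£42,000 − £11,000) × 1.2% × 51/365 = £51.9781
21 February – 22 July 2006: 152 days, exemption £34,000 → (£42,000 − £34,000) × 1.2% × 152/365 = £39.9781
23 July – 31 December 2006: 162 days, exemption £20,000 → (£42,000 − £20,000) × 1.2% × 162/365 = £117.1726
Total = £209.1288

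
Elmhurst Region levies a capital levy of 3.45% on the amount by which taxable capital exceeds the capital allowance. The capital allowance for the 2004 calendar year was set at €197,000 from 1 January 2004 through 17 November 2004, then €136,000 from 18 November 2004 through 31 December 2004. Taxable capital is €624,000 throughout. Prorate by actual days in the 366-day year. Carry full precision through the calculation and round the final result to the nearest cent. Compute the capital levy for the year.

1 January – 17 November 2004: 322 days, exemption €197,000 → (€624,000 − €197,000) × 3.45% × 322/366 = €12,960.5000
18 November – 31 December 2004: 44 days, exemption €136,000 → (€624,000 − €136,000) × 3.45% × 44/366 = €2,024.0000
Total = €14,984.5000

€14,984.50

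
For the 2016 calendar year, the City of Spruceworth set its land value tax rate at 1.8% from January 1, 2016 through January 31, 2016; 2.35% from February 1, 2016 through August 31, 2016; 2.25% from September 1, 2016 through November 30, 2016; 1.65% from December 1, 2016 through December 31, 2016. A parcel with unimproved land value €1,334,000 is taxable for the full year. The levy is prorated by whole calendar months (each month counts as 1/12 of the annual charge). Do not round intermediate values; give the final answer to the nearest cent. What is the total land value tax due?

January 1 – January 31, 2016: 1 month at 1.8% → €1,334,000 × 1.8% × 1/12 = €2,001.0000
February 1 – August 31, 2016: 7 months at 2.35% → €1,334,000 × 2.35% × 7/12 = €18,286.9167
September 1 – November 30, 2016: 3 months at 2.25% → €1,334,000 × 2.25% × 3/12 = €7,503.7500
December 1 – December 31, 2016: 1 month at 1.65% → €1,334,000 × 1.65% × 1/12 = €1,834.2500
Total = €29,625.9167

€29,625.92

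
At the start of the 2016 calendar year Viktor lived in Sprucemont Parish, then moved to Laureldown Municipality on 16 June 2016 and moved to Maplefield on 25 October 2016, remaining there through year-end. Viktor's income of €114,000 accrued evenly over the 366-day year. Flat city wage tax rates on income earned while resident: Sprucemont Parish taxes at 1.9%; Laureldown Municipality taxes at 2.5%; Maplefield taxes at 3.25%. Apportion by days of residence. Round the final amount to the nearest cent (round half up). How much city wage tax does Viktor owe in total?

€2,696.75

Sprucemont Parish, 1 January – 15 June 2016: 167 days → €114,000 × 1.9% × 167/366 = €988.3115
Laureldown Municipality, 16 June – 24 October 2016: 131 days → €114,000 × 2.5% × 131/366 = €1,020.0820
Maplefield, 25 October – 31 December 2016: 68 days → €114,000 × 3.25% × 68/366 = €688.3607
Total = €2,696.7541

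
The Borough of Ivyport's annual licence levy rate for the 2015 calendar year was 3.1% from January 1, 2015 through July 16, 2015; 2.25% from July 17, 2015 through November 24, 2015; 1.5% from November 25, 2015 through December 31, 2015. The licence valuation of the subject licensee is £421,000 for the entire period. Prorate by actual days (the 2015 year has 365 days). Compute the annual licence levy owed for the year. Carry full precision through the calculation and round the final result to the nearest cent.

January 1 – July 16, 2015: 197 days at 3.1% → £421,000 × 3.1% × 197/365 = £7,043.9644
July 17 – November 24, 2015: 131 days at 2.25% → £421,000 × 2.25% × 131/365 = £3,399.7192
November 25 – December 31, 2015: 37 days at 1.5% → £421,000 × 1.5% × 37/365 = £640.1507
Total = £11,083.8342

£11,083.83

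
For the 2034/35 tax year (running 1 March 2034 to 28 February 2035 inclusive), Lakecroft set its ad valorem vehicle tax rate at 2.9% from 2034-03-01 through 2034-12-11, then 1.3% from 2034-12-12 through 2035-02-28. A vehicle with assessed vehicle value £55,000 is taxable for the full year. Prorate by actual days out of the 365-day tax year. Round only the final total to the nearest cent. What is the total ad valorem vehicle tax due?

2034-03-01 to 2034-12-11: 286 days at 2.9% → £55,000 × 2.9% × 286/365 = £1,249.7808
2034-12-12 to 2035-02-28: 79 days at 1.3% → £55,000 × 1.3% × 79/365 = £154.7534
Total = £1,404.5342

£1,404.53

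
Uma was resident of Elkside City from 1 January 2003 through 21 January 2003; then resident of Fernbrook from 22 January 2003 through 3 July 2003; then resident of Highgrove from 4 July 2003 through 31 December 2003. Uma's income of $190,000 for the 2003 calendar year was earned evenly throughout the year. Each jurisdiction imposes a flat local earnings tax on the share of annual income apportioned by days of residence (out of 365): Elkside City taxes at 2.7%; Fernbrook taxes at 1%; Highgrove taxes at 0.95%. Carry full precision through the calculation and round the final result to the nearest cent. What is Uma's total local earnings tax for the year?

Elkside City, 1 January – 21 January 2003: 21 days → $190,000 × 2.7% × 21/365 = $295.1507
Fernbrook, 22 January – 3 July 2003: 163 days → $190,000 × 1% × 163/365 = $848.4932
Highgrove, 4 July – 31 December 2003: 181 days → $190,000 × 0.95% × 181/365 = $895.0822
Total = $2,038.7260

$2,038.73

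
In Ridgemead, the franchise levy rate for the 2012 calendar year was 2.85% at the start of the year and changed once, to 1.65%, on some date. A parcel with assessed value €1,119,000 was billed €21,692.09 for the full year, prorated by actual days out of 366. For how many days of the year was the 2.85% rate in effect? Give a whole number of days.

88 days

Let d = days at the first rate; then 366 − d days at the second rate.
€1,119,000 × [2.85%·d + 1.65%·(366−d)] / 366 = €21,692.09
Solving gives d = 88, so the new rate took effect on 29 Mar 2012.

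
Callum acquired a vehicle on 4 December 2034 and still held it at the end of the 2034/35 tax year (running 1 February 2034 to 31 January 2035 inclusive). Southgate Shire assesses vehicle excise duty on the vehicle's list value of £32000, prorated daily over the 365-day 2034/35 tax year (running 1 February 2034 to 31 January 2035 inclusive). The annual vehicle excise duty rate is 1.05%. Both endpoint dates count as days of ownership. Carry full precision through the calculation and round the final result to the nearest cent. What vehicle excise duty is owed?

Days held (4 December 2034 – 31 January 2035): 59 out of 365
Tax = £32000 × 1.05% × 59/365 = £54.3123

£54.31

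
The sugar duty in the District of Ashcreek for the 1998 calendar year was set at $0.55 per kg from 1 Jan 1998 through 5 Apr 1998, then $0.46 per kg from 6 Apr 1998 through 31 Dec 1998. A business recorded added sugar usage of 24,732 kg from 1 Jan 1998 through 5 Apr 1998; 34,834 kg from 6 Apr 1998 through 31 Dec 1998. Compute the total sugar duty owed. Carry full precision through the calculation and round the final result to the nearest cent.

1 Jan – 5 Apr 1998: 24,732 kg at $0.55/kg → $13602.60
6 Apr – 31 Dec 1998: 34,834 kg at $0.46/kg → $16023.64

$29626.24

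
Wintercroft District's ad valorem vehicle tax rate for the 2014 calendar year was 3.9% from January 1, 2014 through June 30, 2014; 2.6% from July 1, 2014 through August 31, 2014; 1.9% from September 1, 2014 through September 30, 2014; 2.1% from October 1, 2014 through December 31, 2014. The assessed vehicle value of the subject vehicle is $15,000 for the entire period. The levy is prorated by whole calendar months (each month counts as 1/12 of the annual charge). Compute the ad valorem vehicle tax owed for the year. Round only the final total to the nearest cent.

$460.00

January 1 – June 30, 2014: 6 months at 3.9% → $15,000 × 3.9% × 6/12 = $292.5000
July 1 – August 31, 2014: 2 months at 2.6% → $15,000 × 2.6% × 2/12 = $65.0000
September 1 – September 30, 2014: 1 month at 1.9% → $15,000 × 1.9% × 1/12 = $23.7500
October 1 – December 31, 2014: 3 months at 2.1% → $15,000 × 2.1% × 3/12 = $78.7500
Total = $460.0000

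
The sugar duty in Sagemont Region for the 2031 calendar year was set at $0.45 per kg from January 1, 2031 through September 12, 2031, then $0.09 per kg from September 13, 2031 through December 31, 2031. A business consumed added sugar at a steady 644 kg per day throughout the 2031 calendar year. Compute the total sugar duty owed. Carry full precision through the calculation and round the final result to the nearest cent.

$80274.60

January 1 – September 12, 2031: 255 days × 644 kg/day = 164,220 kg at $0.45/kg → $73899.00
September 13 – December 31, 2031: 110 days × 644 kg/day = 70,840 kg at $0.09/kg → $6375.60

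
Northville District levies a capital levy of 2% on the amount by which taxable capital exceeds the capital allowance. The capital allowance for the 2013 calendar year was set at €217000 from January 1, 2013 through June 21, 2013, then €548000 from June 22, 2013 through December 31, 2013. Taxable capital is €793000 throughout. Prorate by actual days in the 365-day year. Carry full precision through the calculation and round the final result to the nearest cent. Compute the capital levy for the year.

€8019.56

January 1 – June 21, 2013: 172 days, exemption €217000 → (€793000 − €217000) × 2% × 172/365 = €5428.6027
June 22 – December 31, 2013: 193 days, exemption €548000 → (€793000 − €548000) × 2% × 193/365 = €2590.9589
Total = €8019.5616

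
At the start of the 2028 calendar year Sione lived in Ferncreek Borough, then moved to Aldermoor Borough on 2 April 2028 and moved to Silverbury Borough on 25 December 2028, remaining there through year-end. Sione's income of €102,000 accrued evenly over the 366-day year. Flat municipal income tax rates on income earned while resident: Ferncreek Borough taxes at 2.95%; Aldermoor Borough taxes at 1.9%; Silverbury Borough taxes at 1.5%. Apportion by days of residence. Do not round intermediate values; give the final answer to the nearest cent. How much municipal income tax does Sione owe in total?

Ferncreek Borough, 1 January – 1 April 2028: 92 days → €102,000 × 2.95% × 92/366 = €756.3607
Aldermoor Borough, 2 April – 24 December 2028: 267 days → €102,000 × 1.9% × 267/366 = €1,413.7869
Silverbury Borough, 25 December – 31 December 2028: 7 days → €102,000 × 1.5% × 7/366 = €29.2623
Total = €2,199.4098

€2,199.41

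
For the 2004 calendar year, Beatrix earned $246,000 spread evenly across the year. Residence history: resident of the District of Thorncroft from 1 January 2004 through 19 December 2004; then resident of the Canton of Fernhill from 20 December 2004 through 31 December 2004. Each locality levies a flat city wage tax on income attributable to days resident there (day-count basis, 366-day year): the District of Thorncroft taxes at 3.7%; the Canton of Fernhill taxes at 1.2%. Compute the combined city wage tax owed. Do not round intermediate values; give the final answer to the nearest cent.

$8,900.36

The District of Thorncroft, 1 January – 19 December 2004: 354 days → $246,000 × 3.7% × 354/366 = $8,803.5738
The Canton of Fernhill, 20 December – 31 December 2004: 12 days → $246,000 × 1.2% × 12/366 = $96.7869
Total = $8,900.3607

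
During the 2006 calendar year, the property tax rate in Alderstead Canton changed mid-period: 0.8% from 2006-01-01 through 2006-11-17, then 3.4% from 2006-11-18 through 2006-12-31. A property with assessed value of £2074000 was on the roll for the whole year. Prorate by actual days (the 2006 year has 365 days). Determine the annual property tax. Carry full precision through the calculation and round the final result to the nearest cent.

£23092.43

2006-01-01 to 2006-11-17: 321 days at 0.8% → £2074000 × 0.8% × 321/365 = £14591.8685
2006-11-18 to 2006-12-31: 44 days at 3.4% → £2074000 × 3.4% × 44/365 = £8500.5589
Total = £23092.4274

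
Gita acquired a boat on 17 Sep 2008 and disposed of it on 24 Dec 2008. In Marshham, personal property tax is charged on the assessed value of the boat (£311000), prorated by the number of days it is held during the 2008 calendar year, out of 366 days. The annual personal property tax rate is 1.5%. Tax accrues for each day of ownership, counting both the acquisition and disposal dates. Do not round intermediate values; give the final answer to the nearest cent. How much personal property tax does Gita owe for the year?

Days held (17 Sep – 24 Dec 2008): 99 out of 366
Tax = £311000 × 1.5% × 99/366 = £1261.8443

£1261.84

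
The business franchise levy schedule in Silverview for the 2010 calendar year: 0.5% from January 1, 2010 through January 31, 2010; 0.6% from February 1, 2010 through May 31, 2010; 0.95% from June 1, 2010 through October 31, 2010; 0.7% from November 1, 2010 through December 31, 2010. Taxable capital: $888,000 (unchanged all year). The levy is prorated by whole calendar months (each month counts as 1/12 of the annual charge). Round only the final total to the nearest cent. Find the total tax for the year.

January 1 – January 31, 2010: 1 month at 0.5% → $888,000 × 0.5% × 1/12 = $370.0000
February 1 – May 31, 2010: 4 months at 0.6% → $888,000 × 0.6% × 4/12 = $1,776.0000
June 1 – October 31, 2010: 5 months at 0.95% → $888,000 × 0.95% × 5/12 = $3,515.0000
November 1 – December 31, 2010: 2 months at 0.7% → $888,000 × 0.7% × 2/12 = $1,036.0000
Total = $6,697.0000

$6,697.00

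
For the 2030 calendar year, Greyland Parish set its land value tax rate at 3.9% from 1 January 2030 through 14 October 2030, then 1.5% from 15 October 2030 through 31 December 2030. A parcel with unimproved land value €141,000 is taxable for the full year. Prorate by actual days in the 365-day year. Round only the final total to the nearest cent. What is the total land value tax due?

€4,775.84

1 January – 14 October 2030: 287 days at 3.9% → €141,000 × 3.9% × 287/365 = €4,323.8712
15 October – 31 December 2030: 78 days at 1.5% → €141,000 × 1.5% × 78/365 = €451.9726
Total = €4,775.8438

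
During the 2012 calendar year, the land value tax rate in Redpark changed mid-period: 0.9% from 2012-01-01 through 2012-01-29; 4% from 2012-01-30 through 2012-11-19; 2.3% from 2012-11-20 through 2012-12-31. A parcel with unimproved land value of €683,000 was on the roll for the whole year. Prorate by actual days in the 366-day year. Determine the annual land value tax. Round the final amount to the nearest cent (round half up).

€24,309.95

2012-01-01 to 2012-01-29: 29 days at 0.9% → €683,000 × 0.9% × 29/366 = €487.0574
2012-01-30 to 2012-11-19: 295 days at 4% → €683,000 × 4% × 295/366 = €22,020.2186
2012-11-20 to 2012-12-31: 42 days at 2.3% → €683,000 × 2.3% × 42/366 = €1,802.6721
Total = €24,309.9481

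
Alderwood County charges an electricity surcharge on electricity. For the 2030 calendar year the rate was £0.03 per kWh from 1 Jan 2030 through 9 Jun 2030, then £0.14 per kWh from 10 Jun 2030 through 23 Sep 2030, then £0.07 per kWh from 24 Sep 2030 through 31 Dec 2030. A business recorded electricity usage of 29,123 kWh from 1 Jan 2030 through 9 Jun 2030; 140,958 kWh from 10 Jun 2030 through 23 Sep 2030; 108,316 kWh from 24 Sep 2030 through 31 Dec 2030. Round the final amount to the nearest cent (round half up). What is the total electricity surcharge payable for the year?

£28189.93

1 Jan – 9 Jun 2030: 29,123 kWh at £0.03/kWh → £873.69
10 Jun – 23 Sep 2030: 140,958 kWh at £0.14/kWh → £19734.12
24 Sep – 31 Dec 2030: 108,316 kWh at £0.07/kWh → £7582.12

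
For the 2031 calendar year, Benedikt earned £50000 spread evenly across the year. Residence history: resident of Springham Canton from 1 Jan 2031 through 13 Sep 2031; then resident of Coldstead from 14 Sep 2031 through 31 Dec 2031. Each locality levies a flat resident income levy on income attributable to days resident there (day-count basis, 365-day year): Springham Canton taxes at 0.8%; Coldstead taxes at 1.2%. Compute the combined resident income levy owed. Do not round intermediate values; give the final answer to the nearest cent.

£459.73

Springham Canton, 1 Jan – 13 Sep 2031: 256 days → £50000 × 0.8% × 256/365 = £280.5479
Coldstead, 14 Sep – 31 Dec 2031: 109 days → £50000 × 1.2% × 109/365 = £179.1781
Total = £459.7260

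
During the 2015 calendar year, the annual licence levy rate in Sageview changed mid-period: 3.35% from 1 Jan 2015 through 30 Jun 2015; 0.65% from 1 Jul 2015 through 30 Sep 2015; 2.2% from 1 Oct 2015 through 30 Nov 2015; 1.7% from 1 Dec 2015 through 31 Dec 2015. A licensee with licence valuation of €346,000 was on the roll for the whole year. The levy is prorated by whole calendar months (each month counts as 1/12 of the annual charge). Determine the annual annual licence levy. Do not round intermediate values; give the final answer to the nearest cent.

€8,116.58

1 Jan – 30 Jun 2015: 6 months at 3.35% → €346,000 × 3.35% × 6/12 = €5,795.5000
1 Jul – 30 Sep 2015: 3 months at 0.65% → €346,000 × 0.65% × 3/12 = €562.2500
1 Oct – 30 Nov 2015: 2 months at 2.2% → €346,000 × 2.2% × 2/12 = €1,268.6667
1 Dec – 31 Dec 2015: 1 month at 1.7% → €346,000 × 1.7% × 1/12 = €490.1667
Total = €8,116.5833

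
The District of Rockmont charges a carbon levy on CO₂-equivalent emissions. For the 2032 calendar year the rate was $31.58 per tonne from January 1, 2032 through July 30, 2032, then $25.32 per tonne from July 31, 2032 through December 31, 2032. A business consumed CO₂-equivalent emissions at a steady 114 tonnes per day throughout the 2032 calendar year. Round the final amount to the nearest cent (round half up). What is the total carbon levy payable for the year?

January 1 – July 30, 2032: 212 days × 114 tonnes/day = 24,168 tonnes at $31.58/tonne → $763225.44
July 31 – December 31, 2032: 154 days × 114 tonnes/day = 17,556 tonnes at $25.32/tonne → $444517.92

$1207743.36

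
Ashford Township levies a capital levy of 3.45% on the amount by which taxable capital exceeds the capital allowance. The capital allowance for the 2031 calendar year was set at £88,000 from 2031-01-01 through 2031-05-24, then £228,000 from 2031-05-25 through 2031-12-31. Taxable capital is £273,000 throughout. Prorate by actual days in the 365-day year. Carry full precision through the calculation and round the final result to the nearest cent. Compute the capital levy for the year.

£3,458.03

2031-01-01 to 2031-05-24: 144 days, exemption £88,000 → (£273,000 − £88,000) × 3.45% × 144/365 = £2,518.0274
2031-05-25 to 2031-12-31: 221 days, exemption £228,000 → (£273,000 − £228,000) × 3.45% × 221/365 = £940.0068
Total = £3,458.0342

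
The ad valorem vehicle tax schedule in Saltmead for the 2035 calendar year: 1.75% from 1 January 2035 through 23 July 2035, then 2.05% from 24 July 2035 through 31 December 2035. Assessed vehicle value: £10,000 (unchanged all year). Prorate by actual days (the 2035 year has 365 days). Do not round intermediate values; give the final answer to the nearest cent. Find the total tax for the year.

£188.23

1 January – 23 July 2035: 204 days at 1.75% → £10,000 × 1.75% × 204/365 = £97.8082
24 July – 31 December 2035: 161 days at 2.05% → £10,000 × 2.05% × 161/365 = £90.4247
Total = £188.2329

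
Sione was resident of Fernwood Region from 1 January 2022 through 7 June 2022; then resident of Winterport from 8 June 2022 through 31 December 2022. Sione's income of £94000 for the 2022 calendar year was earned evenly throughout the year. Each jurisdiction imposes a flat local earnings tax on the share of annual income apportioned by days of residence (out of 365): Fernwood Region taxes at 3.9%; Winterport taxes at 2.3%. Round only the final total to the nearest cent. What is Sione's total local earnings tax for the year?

Fernwood Region, 1 January – 7 June 2022: 158 days → £94000 × 3.9% × 158/365 = £1586.9260
Winterport, 8 June – 31 December 2022: 207 days → £94000 × 2.3% × 207/365 = £1226.1205
Total = £2813.0466

£2813.05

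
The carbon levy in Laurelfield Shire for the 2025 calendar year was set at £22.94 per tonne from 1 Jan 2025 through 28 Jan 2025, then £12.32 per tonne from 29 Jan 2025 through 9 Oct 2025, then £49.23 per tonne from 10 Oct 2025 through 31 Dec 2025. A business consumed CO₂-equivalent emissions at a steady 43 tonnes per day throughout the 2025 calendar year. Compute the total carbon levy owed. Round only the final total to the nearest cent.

£337,880.67

1 Jan – 28 Jan 2025: 28 days × 43 tonnes/day = 1,204 tonnes at £22.94/tonne → £27,619.76
29 Jan – 9 Oct 2025: 254 days × 43 tonnes/day = 10,922 tonnes at £12.32/tonne → £134,559.04
10 Oct – 31 Dec 2025: 83 days × 43 tonnes/day = 3,569 tonnes at £49.23/tonne → £175,701.87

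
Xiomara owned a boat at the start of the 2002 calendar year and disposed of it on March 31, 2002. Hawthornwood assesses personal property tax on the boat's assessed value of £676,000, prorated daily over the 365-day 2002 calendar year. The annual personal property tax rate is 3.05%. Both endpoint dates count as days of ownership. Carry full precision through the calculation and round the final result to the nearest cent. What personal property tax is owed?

£5,083.89

Days held (January 1 – March 31, 2002): 90 out of 365
Tax = £676,000 × 3.05% × 90/365 = £5,083.8904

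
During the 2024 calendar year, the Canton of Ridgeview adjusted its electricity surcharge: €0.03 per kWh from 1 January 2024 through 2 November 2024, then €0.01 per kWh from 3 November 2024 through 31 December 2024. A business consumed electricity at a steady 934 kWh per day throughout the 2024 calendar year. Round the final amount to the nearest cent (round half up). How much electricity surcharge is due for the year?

1 January – 2 November 2024: 307 days × 934 kWh/day = 286,738 kWh at €0.03/kWh → €8,602.14
3 November – 31 December 2024: 59 days × 934 kWh/day = 55,106 kWh at €0.01/kWh → €551.06

€9,153.20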